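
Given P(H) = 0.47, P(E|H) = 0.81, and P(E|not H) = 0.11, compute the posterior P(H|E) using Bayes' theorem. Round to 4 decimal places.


By Bayes' theorem: P(H|E) = P(E|H)*P(H) / P(E)
P(E) = P(E|H)*P(H) + P(E|not H)*P(not H)
P(E) = 0.81*0.47 + 0.11*0.53 = 0.439
P(H|E) = 0.81*0.47 / 0.439 = 0.8672

0.8672


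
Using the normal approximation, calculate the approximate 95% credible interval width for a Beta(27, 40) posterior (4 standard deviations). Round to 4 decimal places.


Var(Beta) = 27*40/(67^2 * 68) = 0.0035
SD = 0.0595
Width ~ 4*SD = 0.2379

0.2379


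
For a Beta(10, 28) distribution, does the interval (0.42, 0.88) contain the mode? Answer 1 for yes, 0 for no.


Mode of Beta(a,b) = (a-1)/(a+b-2)
= (10-1)/(10+28-2) = 0.25
Check: 0.42 <= 0.25 <= 0.88?
Result: 0

0


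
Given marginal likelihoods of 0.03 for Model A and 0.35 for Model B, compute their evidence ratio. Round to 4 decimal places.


Ratio = ML(A) / ML(B) = 0.03/0.35
= 0.0857

0.0857


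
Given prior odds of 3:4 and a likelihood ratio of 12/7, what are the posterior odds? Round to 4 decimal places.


Posterior odds = prior odds * LR
Prior odds = 3/4 = 0.75
LR = 12/7 = 1.7143
Posterior odds = 0.75 * 1.7143 = 1.2857

1.2857


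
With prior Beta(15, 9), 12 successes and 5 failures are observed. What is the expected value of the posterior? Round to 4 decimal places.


Posterior = Beta(27, 14)
E[theta] = alpha/(alpha+beta)
= 27/41 = 0.6585

0.6585


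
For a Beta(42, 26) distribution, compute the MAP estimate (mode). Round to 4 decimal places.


MAP = mode = (a-1)/(a+b-2)
= (42-1)/(42+26-2)
= 41/66 = 0.6212

0.6212


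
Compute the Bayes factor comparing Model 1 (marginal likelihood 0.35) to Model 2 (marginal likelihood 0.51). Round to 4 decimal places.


BF12 = marginal likelihood of M1 / marginal likelihood of M2
= 0.35/0.51
= 0.6863

0.6863


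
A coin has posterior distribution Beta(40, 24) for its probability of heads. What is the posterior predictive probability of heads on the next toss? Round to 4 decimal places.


Posterior predictive = E[theta] = alpha/(alpha+beta)
= 40/64
= 0.625

0.625


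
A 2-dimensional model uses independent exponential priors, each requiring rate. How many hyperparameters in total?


Per parameter: 1 (rate).
Total = 2 * 1 = 2

2


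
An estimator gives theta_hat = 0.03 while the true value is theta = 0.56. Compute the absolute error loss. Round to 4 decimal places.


The absolute error loss is |theta_hat - theta|
= |0.03 - 0.56|
= 0.53

0.53


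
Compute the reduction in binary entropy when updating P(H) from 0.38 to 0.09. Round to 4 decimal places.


H_before = -p*log2(p) - (1-p)*log2(1-p) for p=0.38: 0.958
H_after for p=0.09: 0.4365
Reduction = 0.958 - 0.4365 = 0.5216

0.5216


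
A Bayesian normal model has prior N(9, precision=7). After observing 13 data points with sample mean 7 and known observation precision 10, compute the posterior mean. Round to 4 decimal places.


Posterior mean = (prior_precision * prior_mean + n * data_precision * data_mean) / (prior_precision + n * data_precision)
Numerator = 7*9 + 13*10*7 = 973
Denominator = 7 + 13*10 = 137
Posterior mean = 7.1022

7.1022


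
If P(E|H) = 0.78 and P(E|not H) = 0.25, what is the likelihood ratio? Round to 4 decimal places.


Likelihood ratio = P(E|H) / P(E|not H)
= 0.78 / 0.25
= 3.12

3.12


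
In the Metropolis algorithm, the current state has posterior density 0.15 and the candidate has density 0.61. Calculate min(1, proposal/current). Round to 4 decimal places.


Ratio = 0.61/0.15 = 4.0667
Acceptance probability = min(1, 4.0667)
= 1.0

1.0


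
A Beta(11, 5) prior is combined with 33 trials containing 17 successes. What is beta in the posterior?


In conjugate updating:
beta_posterior = beta_prior + (n - k)
= 5 + (33 - 17)
= 5 + 16 = 21

21


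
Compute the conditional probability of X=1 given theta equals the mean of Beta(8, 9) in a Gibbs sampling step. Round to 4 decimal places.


Mean of Beta(8, 9) = 0.4706
P(X=1 | theta=0.4706) = 0.4706

0.4706


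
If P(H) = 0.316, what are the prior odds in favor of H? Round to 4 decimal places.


Prior odds = P(H) / (1 - P(H))
= 0.316 / 0.684
= 0.462

0.462


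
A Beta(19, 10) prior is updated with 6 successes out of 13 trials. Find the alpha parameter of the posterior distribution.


In the Beta-Binomial conjugate update:
alpha_post = alpha_prior + successes
= 19 + 6
= 25

25


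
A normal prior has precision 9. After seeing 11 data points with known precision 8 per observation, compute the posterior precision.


In the conjugate normal model, precisions add:
tau_posterior = tau_prior + n * tau_data
= 9 + 11*8 = 97

97


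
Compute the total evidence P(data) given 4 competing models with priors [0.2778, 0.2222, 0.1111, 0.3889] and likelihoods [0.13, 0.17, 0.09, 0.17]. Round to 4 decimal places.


Marginal likelihood = sum P(model_i) * P(data|model_i)
Model 1: 0.2778 * 0.13 = 0.0361
Model 2: 0.2222 * 0.17 = 0.0378
Model 3: 0.1111 * 0.09 = 0.01
Model 4: 0.3889 * 0.17 = 0.0661
Total = 0.15

0.15


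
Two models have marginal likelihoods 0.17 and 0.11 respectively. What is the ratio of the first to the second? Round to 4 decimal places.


Evidence ratio = 0.17 / 0.11
= 1.5455

1.5455


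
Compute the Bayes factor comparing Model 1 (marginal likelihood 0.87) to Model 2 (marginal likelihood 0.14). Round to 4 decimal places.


BF12 = marginal likelihood of M1 / marginal likelihood of M2
= 0.87/0.14
= 6.2143

6.2143


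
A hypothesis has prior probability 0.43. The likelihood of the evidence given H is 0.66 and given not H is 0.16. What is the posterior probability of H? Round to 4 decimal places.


Using Bayes' theorem:
P(E) = 0.43 * 0.66 + 0.57 * 0.16
P(E) = 0.375
P(H|E) = (0.43 * 0.66) / 0.375 = 0.7568

0.7568


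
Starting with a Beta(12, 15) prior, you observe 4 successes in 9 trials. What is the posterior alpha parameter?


For a Beta-Binomial conjugate model:
Posterior alpha = prior alpha + number of successes
= 12 + 4 = 16

16


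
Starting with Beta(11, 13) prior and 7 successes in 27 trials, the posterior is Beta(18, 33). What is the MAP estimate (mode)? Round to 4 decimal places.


The mode of Beta(a, b) when a > 1 and b > 1 is (a-1)/(a+b-2)
= (18 - 1) / (18 + 33 - 2)
= 17 / 49
= 0.3469

0.3469


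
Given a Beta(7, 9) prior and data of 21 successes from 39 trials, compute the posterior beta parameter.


Number of failures = 39 - 21 = 18
Posterior beta = 9 + 18 = 27

27


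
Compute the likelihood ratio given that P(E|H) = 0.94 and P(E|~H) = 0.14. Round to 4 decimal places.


LR = P(E|H) / P(E|~H)
= 0.94 / 0.14 = 6.7143

6.7143


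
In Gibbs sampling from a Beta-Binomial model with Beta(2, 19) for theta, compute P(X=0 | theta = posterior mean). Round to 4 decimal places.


Posterior mean = alpha/(alpha+beta) = 2/21 = 0.0952
P(X=0|theta=mean) = 1 - theta = 0.9048

0.9048


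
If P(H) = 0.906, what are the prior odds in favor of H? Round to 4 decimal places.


Prior odds = P(H) / (1 - P(H))
= 0.906 / 0.094
= 9.6383

9.6383


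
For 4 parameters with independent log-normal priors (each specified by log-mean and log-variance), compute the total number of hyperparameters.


A log-normal prior has 2 hyperparameters per parameter.
Total = 4 * 2 = 8

8


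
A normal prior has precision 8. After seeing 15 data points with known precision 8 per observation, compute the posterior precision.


In the conjugate normal model, precisions add:
tau_posterior = tau_prior + n * tau_data
= 8 + 15*8 = 128

128


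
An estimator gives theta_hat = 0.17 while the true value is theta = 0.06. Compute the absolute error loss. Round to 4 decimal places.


The absolute error loss is |theta_hat - theta|
= |0.17 - 0.06|
= 0.11

0.11


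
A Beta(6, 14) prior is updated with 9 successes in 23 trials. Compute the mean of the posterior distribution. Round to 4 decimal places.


After update: Beta(15, 28)
Mean = 15 / (15 + 28) = 15 / 43
= 0.3488

0.3488


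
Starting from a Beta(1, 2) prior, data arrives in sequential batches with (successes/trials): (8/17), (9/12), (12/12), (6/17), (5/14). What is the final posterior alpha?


In sequential Bayesian updating, we sum all successes.
Total successes = 40
Final alpha = 1 + 40 = 41

41


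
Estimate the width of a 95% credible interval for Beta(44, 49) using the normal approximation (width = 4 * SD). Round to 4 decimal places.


For Beta(a,b): Var = ab/((a+b)^2(a+b+1))
Var = 0.0027, SD = 0.0515
Approximate 95% CI width = 4 * 0.0515 = 0.206

0.206


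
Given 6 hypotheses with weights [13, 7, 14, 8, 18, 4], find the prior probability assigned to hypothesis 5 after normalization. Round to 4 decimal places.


To normalize, divide each weight by the sum of all weights.
Sum = 64
Prior(H5) = 18/64 = 0.2812

0.2812


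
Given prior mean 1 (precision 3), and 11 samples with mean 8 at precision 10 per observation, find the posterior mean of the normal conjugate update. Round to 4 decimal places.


The posterior mean is a precision-weighted average of prior and data.
Post. prec. = 3 + 110 = 113
Post. mean = (3 + 880)/113 = 883/113 = 7.8142

7.8142


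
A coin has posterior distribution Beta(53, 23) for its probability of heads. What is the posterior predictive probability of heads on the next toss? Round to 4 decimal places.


Posterior predictive = E[theta] = alpha/(alpha+beta)
= 53/76
= 0.6974

0.6974


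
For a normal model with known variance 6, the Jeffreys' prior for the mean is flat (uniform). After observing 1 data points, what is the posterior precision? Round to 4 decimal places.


Jeffreys' prior for normal mean (known variance) is flat.
Prior precision = 0.
Posterior precision = prior_prec + n/sigma^2 = 0 + 1/6
= 0.1667

0.1667


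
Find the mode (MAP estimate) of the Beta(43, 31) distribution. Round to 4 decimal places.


For Beta(a,b) with a,b > 1:
Mode = (a-1)/(a+b-2) = (43-1)/(74-2)
= 42/72 = 0.5833

0.5833


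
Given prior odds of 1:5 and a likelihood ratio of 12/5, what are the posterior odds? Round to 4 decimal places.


Posterior odds = prior odds * LR
Prior odds = 1/5 = 0.2
LR = 12/5 = 2.4
Posterior odds = 0.2 * 2.4 = 0.48

0.48


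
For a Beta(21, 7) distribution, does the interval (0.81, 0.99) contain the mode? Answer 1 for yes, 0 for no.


Mode of Beta(a,b) = (a-1)/(a+b-2)
= (21-1)/(21+7-2) = 0.7692
Check: 0.81 <= 0.7692 <= 0.99?
Result: 0

0


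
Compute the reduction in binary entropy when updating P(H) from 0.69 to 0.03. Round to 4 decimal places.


H_before = -p*log2(p) - (1-p)*log2(1-p) for p=0.69: 0.8932
H_after for p=0.03: 0.1944
Reduction = 0.8932 - 0.1944 = 0.6988

0.6988


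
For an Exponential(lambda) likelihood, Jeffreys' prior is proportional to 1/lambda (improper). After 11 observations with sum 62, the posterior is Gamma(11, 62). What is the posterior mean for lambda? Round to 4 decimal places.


Posterior = Gamma(n, sum_x) = Gamma(11, 62)
Posterior mean = shape/rate = 11/62
= 0.1774

0.1774


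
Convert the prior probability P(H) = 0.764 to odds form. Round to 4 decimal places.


P(not H) = 1 - 0.764 = 0.236
Odds = 0.764 / 0.236 = 3.2373

3.2373


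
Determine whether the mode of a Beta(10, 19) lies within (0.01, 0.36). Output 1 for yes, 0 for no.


First find the mode: (a-1)/(a+b-2) = 0.3333
Is 0.3333 in (0.01, 0.36)? 1

1


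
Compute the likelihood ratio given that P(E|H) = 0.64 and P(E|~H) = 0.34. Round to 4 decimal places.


LR = P(E|H) / P(E|~H)
= 0.64 / 0.34 = 1.8824

1.8824


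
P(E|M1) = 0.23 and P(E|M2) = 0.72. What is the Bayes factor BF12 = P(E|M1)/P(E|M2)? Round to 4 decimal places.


Bayes factor BF12 = P(E|M1) / P(E|M2)
= 0.23 / 0.72
= 0.3194

0.3194


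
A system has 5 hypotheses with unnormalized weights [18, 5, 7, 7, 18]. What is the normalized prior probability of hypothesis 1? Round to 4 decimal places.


The normalized prior is the weight divided by the total.
Total weight = 55
P(H1) = 18 / 55 = 0.3273

0.3273


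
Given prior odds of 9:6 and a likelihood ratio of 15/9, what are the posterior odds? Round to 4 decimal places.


Posterior odds = prior odds * LR
Prior odds = 9/6 = 1.5
LR = 15/9 = 1.6667
Posterior odds = 1.5 * 1.6667 = 2.5

2.5


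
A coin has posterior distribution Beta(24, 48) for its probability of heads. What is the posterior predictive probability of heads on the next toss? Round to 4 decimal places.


Posterior predictive = E[theta] = alpha/(alpha+beta)
= 24/72
= 0.3333

0.3333


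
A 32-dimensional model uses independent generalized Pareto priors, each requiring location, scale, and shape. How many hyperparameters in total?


Per parameter: 3 (location, scale, and shape).
Total = 32 * 3 = 96

96


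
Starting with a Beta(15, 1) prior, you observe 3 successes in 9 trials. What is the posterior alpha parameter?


For a Beta-Binomial conjugate model:
Posterior alpha = prior alpha + number of successes
= 15 + 3 = 18

18


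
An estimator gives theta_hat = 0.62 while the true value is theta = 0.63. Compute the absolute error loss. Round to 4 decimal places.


The absolute error loss is |theta_hat - theta|
= |0.62 - 0.63|
= 0.01

0.01


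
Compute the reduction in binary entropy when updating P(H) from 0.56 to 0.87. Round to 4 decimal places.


H_before = -p*log2(p) - (1-p)*log2(1-p) for p=0.56: 0.9896
H_after for p=0.87: 0.5574
Reduction = 0.9896 - 0.5574 = 0.4321

0.4321


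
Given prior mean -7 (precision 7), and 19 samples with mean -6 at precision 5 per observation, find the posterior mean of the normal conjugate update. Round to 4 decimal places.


The posterior mean is a precision-weighted average of prior and data.
Post. prec. = 7 + 95 = 102
Post. mean = (-49 + -570)/102 = -619/102 = -6.0686

-6.0686


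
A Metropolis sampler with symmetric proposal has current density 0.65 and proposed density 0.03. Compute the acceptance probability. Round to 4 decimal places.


For symmetric proposals, acceptance = min(1, pi(x*)/pi(x))
= min(1, 0.03/0.65)
= min(1, 0.0462) = 0.0462

0.0462


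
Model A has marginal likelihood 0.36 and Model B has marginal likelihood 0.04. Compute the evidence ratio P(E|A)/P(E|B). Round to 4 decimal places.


Evidence ratio = P(E|A) / P(E|B)
= 0.36 / 0.04
= 9.0

9.0


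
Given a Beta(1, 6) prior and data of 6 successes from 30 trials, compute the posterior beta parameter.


Number of failures = 30 - 6 = 24
Posterior beta = 6 + 24 = 30

30


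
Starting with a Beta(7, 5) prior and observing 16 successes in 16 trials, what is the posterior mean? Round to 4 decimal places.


Posterior parameters: alpha = 7 + 16 = 23
beta = 5 + 0 = 5
Posterior mean = alpha / (alpha + beta) = 23 / 28
= 0.8214

0.8214


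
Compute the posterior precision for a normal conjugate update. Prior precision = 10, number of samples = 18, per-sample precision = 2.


tau_post = tau_0 + n * tau
= 10 + 18 * 2 = 46

46


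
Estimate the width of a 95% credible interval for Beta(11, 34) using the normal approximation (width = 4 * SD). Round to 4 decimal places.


For Beta(a,b): Var = ab/((a+b)^2(a+b+1))
Var = 0.004, SD = 0.0634
Approximate 95% CI width = 4 * 0.0634 = 0.2535

0.2535


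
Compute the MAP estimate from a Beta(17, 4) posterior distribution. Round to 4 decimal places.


MAP = mode of Beta distribution
= (alpha - 1)/(alpha + beta - 2)
= (17-1)/(17+4-2)
= 16/19 = 0.8421

0.8421


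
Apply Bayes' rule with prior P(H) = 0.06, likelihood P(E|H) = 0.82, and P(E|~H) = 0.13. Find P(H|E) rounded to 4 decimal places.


Step 1: Compute marginal P(E) = P(E|H)P(H) + P(E|~H)P(~H)
= 0.82*0.06 + 0.13*0.94 = 0.1714
Step 2: P(H|E) = P(E|H)P(H)/P(E) = 0.0492/0.1714
= 0.287

0.287


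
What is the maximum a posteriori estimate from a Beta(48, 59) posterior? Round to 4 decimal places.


The MAP estimate equals the mode of the distribution.
Mode of Beta(a,b) = (a-1)/(a+b-2)
= 47/105
= 0.4476

0.4476


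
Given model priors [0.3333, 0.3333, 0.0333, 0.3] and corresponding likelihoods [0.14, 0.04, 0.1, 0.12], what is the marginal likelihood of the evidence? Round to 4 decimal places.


P(E) = sum_i P(M_i) P(E|M_i)
= 0.0467 + 0.0133 + 0.0033 + 0.036
= 0.0993

0.0993


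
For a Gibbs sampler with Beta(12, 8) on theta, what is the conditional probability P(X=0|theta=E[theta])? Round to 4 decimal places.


E[theta] = 12/(12+8) = 0.6
P(X=0|theta) = 1 - theta = 0.4

0.4


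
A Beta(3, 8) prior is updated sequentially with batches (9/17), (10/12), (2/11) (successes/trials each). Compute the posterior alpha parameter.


Sequential conjugate updating is equivalent to a single batch update.
Total successes across all batches = 21
alpha_posterior = alpha_prior + total_successes = 3 + 21
= 24

24


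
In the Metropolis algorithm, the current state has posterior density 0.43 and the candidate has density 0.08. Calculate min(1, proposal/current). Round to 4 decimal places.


Ratio = 0.08/0.43 = 0.186
Acceptance probability = min(1, 0.186)
= 0.186

0.186


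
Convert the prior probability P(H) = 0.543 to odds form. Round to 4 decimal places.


P(not H) = 1 - 0.543 = 0.457
Odds = 0.543 / 0.457 = 1.1882

1.1882


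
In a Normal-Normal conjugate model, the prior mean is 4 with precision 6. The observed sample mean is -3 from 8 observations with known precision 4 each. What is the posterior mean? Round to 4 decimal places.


Posterior precision = tau0 + n*tau = 6 + 8*4 = 38
Posterior mean = (tau0*mu0 + n*tau*xbar) / posterior_precision
= (6*4 + 8*4*-3) / 38
= -72 / 38 = -1.8947

-1.8947


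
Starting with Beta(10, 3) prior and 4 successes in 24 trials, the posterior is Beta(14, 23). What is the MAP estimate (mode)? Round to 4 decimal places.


The mode of Beta(a, b) when a > 1 and b > 1 is (a-1)/(a+b-2)
= (14 - 1) / (14 + 23 - 2)
= 13 / 35
= 0.3714

0.3714


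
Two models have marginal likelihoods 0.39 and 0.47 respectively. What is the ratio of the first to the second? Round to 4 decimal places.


Evidence ratio = 0.39 / 0.47
= 0.8298

0.8298


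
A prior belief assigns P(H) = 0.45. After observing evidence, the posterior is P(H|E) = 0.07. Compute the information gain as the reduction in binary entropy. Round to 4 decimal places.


H(prior) = -0.45*log2(0.45) - 0.55*log2(0.55)
= 0.9928
H(post) = -0.07*log2(0.07) - 0.93*log2(0.93)
= 0.3659
IG = 0.9928 - 0.3659 = 0.6269

0.6269


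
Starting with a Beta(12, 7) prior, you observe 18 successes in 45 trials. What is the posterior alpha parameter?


For a Beta-Binomial conjugate model:
Posterior alpha = prior alpha + number of successes
= 12 + 18 = 30

30


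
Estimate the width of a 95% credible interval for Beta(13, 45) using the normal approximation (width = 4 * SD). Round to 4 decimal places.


For Beta(a,b): Var = ab/((a+b)^2(a+b+1))
Var = 0.0029, SD = 0.0543
Approximate 95% CI width = 4 * 0.0543 = 0.2172

0.2172


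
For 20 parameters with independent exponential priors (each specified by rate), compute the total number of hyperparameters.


A exponential prior has 1 hyperparameter per parameter.
Total = 20 * 1 = 20

20


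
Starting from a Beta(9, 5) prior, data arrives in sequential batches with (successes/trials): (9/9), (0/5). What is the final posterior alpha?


In sequential Bayesian updating, we sum all successes.
Total successes = 9
Final alpha = 9 + 9 = 18

18


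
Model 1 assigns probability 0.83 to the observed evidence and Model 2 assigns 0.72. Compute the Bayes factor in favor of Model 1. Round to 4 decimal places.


BF = P(data|M1) / P(data|M2)
= 0.83 / 0.72 = 1.1528

1.1528


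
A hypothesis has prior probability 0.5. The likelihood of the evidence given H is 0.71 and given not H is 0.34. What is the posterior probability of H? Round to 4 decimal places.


Using Bayes' theorem:
P(E) = 0.5 * 0.71 + 0.5 * 0.34
P(E) = 0.525
P(H|E) = (0.5 * 0.71) / 0.525 = 0.6762

0.6762


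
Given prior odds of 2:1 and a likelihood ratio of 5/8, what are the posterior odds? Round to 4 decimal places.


Posterior odds = prior odds * LR
Prior odds = 2/1 = 2.0
LR = 5/8 = 0.625
Posterior odds = 2.0 * 0.625 = 1.25

1.25


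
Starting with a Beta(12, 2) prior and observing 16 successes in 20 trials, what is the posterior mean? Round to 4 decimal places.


Posterior parameters: alpha = 12 + 16 = 28
beta = 2 + 4 = 6
Posterior mean = alpha / (alpha + beta) = 28 / 34
= 0.8235

0.8235


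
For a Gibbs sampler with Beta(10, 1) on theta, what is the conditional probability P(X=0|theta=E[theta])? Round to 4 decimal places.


E[theta] = 10/(10+1) = 0.9091
P(X=0|theta) = 1 - theta = 0.0909

0.0909


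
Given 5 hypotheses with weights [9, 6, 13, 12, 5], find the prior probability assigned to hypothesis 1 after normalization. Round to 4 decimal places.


To normalize, divide each weight by the sum of all weights.
Sum = 45
Prior(H1) = 9/45 = 0.2

0.2


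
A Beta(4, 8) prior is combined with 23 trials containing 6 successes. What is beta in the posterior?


In conjugate updating:
beta_posterior = beta_prior + (n - k)
= 8 + (23 - 6)
= 8 + 17 = 25

25


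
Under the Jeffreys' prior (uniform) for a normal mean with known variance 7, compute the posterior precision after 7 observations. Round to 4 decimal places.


Prior precision = 0 (flat prior).
Post. prec. = 0 + n/var = 7/7 = 1.0

1.0


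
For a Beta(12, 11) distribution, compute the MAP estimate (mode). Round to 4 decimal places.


MAP = mode = (a-1)/(a+b-2)
= (12-1)/(12+11-2)
= 11/21 = 0.5238

0.5238


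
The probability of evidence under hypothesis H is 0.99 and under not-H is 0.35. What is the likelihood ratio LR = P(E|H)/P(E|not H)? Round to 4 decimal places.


LR = 0.99 / 0.35
= 2.8286

2.8286


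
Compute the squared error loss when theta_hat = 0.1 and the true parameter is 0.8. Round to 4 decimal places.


L = (theta_hat - theta_true)^2
= (0.1 - 0.8)^2
= -0.7^2 = 0.49

0.49


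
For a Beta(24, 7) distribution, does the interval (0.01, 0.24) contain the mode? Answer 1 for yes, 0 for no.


Mode of Beta(a,b) = (a-1)/(a+b-2)
= (24-1)/(24+7-2) = 0.7931
Check: 0.01 <= 0.7931 <= 0.24?
Result: 0

0


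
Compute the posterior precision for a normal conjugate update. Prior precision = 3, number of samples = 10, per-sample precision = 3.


tau_post = tau_0 + n * tau
= 3 + 10 * 3 = 33

33


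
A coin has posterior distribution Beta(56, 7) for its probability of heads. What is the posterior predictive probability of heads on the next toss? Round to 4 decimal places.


Posterior predictive = E[theta] = alpha/(alpha+beta)
= 56/63
= 0.8889

0.8889


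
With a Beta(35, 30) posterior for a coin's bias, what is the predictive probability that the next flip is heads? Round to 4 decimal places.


The predictive probability equals the posterior mean.
P(next = heads) = alpha / (alpha + beta)
= 35 / 65 = 0.5385

0.5385


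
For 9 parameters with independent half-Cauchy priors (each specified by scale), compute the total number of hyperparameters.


A half-Cauchy prior has 1 hyperparameter per parameter.
Total = 9 * 1 = 9

9


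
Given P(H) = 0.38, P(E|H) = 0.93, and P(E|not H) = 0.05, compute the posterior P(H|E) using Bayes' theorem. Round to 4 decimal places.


By Bayes' theorem: P(H|E) = P(E|H)*P(H) / P(E)
P(E) = P(E|H)*P(H) + P(E|not H)*P(not H)
P(E) = 0.93*0.38 + 0.05*0.62 = 0.3844
P(H|E) = 0.93*0.38 / 0.3844 = 0.9194

0.9194


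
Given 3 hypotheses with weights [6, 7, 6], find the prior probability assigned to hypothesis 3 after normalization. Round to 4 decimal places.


To normalize, divide each weight by the sum of all weights.
Sum = 19
Prior(H3) = 6/19 = 0.3158

0.3158


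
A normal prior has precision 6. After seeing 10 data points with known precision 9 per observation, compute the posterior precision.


In the conjugate normal model, precisions add:
tau_posterior = tau_prior + n * tau_data
= 6 + 10*9 = 96

96


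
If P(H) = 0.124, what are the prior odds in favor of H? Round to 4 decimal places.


Prior odds = P(H) / (1 - P(H))
= 0.124 / 0.876
= 0.1416

0.1416


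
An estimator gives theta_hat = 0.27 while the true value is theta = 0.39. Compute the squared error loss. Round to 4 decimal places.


The squared error loss is (theta_hat - theta)^2
= (0.27 - 0.39)^2
= (-0.12)^2 = 0.0144

0.0144


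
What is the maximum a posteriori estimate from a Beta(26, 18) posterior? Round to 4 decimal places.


The MAP estimate equals the mode of the distribution.
Mode of Beta(a,b) = (a-1)/(a+b-2)
= 25/42
= 0.5952

0.5952


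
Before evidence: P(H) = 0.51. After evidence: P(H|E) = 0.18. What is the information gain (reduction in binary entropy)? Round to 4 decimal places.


Prior entropy = 0.9997
Posterior entropy = 0.6801
Information gain = 0.9997 - 0.6801 = 0.3196

0.3196


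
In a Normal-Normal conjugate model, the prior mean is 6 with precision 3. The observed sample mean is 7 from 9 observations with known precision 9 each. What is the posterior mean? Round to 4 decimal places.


Posterior precision = tau0 + n*tau = 3 + 9*9 = 84
Posterior mean = (tau0*mu0 + n*tau*xbar) / posterior_precision
= (3*6 + 9*9*7) / 84
= 585 / 84 = 6.9643

6.9643


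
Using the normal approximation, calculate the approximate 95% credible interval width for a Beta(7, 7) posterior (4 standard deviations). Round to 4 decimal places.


Var(Beta) = 7*7/(14^2 * 15) = 0.0167
SD = 0.1291
Width ~ 4*SD = 0.5164

0.5164


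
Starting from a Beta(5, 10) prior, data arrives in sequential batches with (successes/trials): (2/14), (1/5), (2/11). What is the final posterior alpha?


In sequential Bayesian updating, we sum all successes.
Total successes = 5
Final alpha = 5 + 5 = 10

10


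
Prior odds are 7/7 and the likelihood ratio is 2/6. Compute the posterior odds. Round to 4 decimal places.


Posterior odds = prior odds * likelihood ratio
= (7/7) * (2/6)
= 14 / 42
= 0.3333

0.3333


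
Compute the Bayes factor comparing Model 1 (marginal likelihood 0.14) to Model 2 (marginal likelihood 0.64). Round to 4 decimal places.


BF12 = marginal likelihood of M1 / marginal likelihood of M2
= 0.14/0.64
= 0.2188

0.2188


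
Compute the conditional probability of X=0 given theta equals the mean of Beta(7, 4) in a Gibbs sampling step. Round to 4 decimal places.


Mean of Beta(7, 4) = 0.6364
P(X=0 | theta=0.6364) = 0.3636

0.3636


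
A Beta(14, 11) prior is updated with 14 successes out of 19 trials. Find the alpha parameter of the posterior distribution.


In the Beta-Binomial conjugate update:
alpha_post = alpha_prior + successes
= 14 + 14
= 28

28


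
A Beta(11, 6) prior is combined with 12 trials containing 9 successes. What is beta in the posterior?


In conjugate updating:
beta_posterior = beta_prior + (n - k)
= 6 + (12 - 9)
= 6 + 3 = 9

9


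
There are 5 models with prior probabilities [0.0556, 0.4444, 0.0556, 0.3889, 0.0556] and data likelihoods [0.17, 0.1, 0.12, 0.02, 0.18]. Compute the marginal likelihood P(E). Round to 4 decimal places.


P(E) = sum over models of P(M_i) * P(E|M_i)
= 0.0556*0.17 + 0.4444*0.1 + 0.0556*0.12 + 0.3889*0.02 + 0.0556*0.18
= 0.0784

0.0784


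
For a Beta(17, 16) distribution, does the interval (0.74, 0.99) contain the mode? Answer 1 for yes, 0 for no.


Mode of Beta(a,b) = (a-1)/(a+b-2)
= (17-1)/(17+16-2) = 0.5161
Check: 0.74 <= 0.5161 <= 0.99?
Result: 0

0


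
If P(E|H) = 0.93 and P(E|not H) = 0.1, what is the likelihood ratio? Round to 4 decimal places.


Likelihood ratio = P(E|H) / P(E|not H)
= 0.93 / 0.1
= 9.3

9.3


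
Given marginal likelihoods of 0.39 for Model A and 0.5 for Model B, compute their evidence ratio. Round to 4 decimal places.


Ratio = ML(A) / ML(B) = 0.39/0.5
= 0.78

0.78


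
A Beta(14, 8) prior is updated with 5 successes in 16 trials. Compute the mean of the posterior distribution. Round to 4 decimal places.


After update: Beta(19, 19)
Mean = 19 / (19 + 19) = 19 / 38
= 0.5

0.5


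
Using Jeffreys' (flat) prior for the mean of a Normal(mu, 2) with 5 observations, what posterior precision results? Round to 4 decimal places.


Flat prior means prior precision is 0.
Posterior precision = n / sigma^2 = 5/2 = 2.5

2.5


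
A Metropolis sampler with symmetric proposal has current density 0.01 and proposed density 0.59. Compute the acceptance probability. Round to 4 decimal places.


For symmetric proposals, acceptance = min(1, pi(x*)/pi(x))
= min(1, 0.59/0.01)
= min(1, 59.0) = 1.0

1.0


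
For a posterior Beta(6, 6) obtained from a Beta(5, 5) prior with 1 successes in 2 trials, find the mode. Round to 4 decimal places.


Mode = (alpha - 1) / (alpha + beta - 2)
= 5 / 10
= 0.5

0.5


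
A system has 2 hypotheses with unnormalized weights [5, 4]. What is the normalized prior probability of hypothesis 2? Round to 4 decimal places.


The normalized prior is the weight divided by the total.
Total weight = 9
P(H2) = 4 / 9 = 0.4444

0.4444


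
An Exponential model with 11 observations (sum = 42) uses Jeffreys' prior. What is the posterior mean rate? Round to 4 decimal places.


Posterior Gamma(11, 42)
E[lambda] = 11/42 = 0.2619

0.2619


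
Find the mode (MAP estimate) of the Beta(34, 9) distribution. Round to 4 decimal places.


For Beta(a,b) with a,b > 1:
Mode = (a-1)/(a+b-2) = (34-1)/(43-2)
= 33/41 = 0.8049

0.8049


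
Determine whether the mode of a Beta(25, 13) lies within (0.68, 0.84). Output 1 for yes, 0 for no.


First find the mode: (a-1)/(a+b-2) = 0.6667
Is 0.6667 in (0.68, 0.84)? 0

0


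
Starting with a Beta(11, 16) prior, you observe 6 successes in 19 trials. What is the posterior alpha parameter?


For a Beta-Binomial conjugate model:
Posterior alpha = prior alpha + number of successes
= 11 + 6 = 17

17


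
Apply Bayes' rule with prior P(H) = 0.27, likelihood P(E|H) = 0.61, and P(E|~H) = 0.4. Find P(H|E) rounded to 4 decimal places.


Step 1: Compute marginal P(E) = P(E|H)P(H) + P(E|~H)P(~H)
= 0.61*0.27 + 0.4*0.73 = 0.4567
Step 2: P(H|E) = P(E|H)P(H)/P(E) = 0.1647/0.4567
= 0.3606

0.3606


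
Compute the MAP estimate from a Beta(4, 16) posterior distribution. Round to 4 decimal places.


MAP = mode of Beta distribution
= (alpha - 1)/(alpha + beta - 2)
= (4-1)/(4+16-2)
= 3/18 = 0.1667

0.1667


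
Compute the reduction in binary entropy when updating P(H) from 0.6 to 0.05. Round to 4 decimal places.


H_before = -p*log2(p) - (1-p)*log2(1-p) for p=0.6: 0.971
H_after for p=0.05: 0.2864
Reduction = 0.971 - 0.2864 = 0.6846

0.6846


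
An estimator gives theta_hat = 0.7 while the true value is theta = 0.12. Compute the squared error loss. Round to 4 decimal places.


The squared error loss is (theta_hat - theta)^2
= (0.7 - 0.12)^2
= (0.58)^2 = 0.3364

0.3364


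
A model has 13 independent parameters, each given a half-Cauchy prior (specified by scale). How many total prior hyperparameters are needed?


Each half-Cauchy prior needs 1 hyperparameter (scale).
Total = 1 * 13 = 13

13


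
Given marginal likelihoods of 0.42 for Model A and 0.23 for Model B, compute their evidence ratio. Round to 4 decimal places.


Ratio = ML(A) / ML(B) = 0.42/0.23
= 1.8261

1.8261


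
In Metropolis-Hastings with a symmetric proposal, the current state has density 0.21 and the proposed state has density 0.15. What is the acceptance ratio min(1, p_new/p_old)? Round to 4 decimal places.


Ratio = p_new / p_old = 0.15 / 0.21 = 0.7143
Acceptance = min(1, 0.7143) = 0.7143

0.7143


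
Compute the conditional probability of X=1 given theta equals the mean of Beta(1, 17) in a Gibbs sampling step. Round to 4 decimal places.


Mean of Beta(1, 17) = 0.0556
P(X=1 | theta=0.0556) = 0.0556

0.0556


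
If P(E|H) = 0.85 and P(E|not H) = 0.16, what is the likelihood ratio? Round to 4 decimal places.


Likelihood ratio = P(E|H) / P(E|not H)
= 0.85 / 0.16
= 5.3125

5.3125


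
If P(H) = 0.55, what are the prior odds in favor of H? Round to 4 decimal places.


Prior odds = P(H) / (1 - P(H))
= 0.55 / 0.45
= 1.2222

1.2222


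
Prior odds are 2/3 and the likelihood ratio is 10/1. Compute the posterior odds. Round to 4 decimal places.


Posterior odds = prior odds * likelihood ratio
= (2/3) * (10/1)
= 20 / 3
= 6.6667

6.6667


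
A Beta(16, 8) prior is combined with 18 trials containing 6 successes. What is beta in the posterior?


In conjugate updating:
beta_posterior = beta_prior + (n - k)
= 8 + (18 - 6)
= 8 + 12 = 20

20


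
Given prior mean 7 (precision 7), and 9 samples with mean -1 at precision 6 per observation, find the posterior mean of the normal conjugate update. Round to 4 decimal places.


The posterior mean is a precision-weighted average of prior and data.
Post. prec. = 7 + 54 = 61
Post. mean = (49 + -54)/61 = -5/61 = -0.082

-0.082


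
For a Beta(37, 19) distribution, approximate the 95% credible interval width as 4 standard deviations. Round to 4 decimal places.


Variance of Beta(a,b) = ab / ((a+b)^2 * (a+b+1))
= 37*19 / ((56)^2 * 57)
= 0.0039
SD = sqrt(0.0039) = 0.0627
Width = 4 * SD = 0.2508

0.2508


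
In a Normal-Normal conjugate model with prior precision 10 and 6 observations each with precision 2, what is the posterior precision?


Posterior precision = prior precision + n * observation precision
= 10 + 6 * 2
= 10 + 12 = 22

22


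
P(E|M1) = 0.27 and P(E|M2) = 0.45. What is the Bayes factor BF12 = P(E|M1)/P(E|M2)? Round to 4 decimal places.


Bayes factor BF12 = P(E|M1) / P(E|M2)
= 0.27 / 0.45
= 0.6

0.6


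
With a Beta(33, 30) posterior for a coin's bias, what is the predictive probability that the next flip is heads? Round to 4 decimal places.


The predictive probability equals the posterior mean.
P(next = heads) = alpha / (alpha + beta)
= 33 / 63 = 0.5238

0.5238


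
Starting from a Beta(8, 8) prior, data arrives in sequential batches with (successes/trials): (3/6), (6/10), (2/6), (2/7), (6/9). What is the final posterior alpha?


In sequential Bayesian updating, we sum all successes.
Total successes = 19
Final alpha = 8 + 19 = 27

27


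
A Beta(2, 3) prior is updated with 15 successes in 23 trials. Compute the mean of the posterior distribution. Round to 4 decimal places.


After update: Beta(17, 11)
Mean = 17 / (17 + 11) = 17 / 28
= 0.6071

0.6071


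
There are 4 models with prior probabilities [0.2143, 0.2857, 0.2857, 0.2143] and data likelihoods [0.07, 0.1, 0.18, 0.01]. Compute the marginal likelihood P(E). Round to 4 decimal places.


P(E) = sum over models of P(M_i) * P(E|M_i)
= 0.2143*0.07 + 0.2857*0.1 + 0.2857*0.18 + 0.2143*0.01
= 0.0971

0.0971


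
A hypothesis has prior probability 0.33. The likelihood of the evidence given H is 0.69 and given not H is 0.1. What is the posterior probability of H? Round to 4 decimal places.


Using Bayes' theorem:
P(E) = 0.33 * 0.69 + 0.67 * 0.1
P(E) = 0.2947
P(H|E) = (0.33 * 0.69) / 0.2947 = 0.7727

0.7727


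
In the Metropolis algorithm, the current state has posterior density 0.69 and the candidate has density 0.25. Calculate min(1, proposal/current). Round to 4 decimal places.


Ratio = 0.25/0.69 = 0.3623
Acceptance probability = min(1, 0.3623)
= 0.3623

0.3623


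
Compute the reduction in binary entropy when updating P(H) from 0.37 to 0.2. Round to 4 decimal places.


H_before = -p*log2(p) - (1-p)*log2(1-p) for p=0.37: 0.9507
H_after for p=0.2: 0.7219
Reduction = 0.9507 - 0.7219 = 0.2287

0.2287


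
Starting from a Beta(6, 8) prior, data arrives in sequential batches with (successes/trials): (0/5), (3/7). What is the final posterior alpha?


In sequential Bayesian updating, we sum all successes.
Total successes = 3
Final alpha = 6 + 3 = 9

9


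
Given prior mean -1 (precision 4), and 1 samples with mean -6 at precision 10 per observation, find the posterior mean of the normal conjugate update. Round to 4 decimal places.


The posterior mean is a precision-weighted average of prior and data.
Post. prec. = 4 + 10 = 14
Post. mean = (-4 + -60)/14 = -64/14 = -4.5714

-4.5714


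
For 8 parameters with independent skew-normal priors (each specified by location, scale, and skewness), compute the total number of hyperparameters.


A skew-normal prior has 3 hyperparameters per parameter.
Total = 8 * 3 = 24

24


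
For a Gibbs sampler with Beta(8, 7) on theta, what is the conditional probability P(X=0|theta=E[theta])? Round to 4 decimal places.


E[theta] = 8/(8+7) = 0.5333
P(X=0|theta) = 1 - theta = 0.4667

0.4667


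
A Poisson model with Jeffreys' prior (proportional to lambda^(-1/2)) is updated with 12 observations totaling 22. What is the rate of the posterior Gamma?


Posterior = Gamma(0.5 + S, n)
= Gamma(0.5 + 22, 12)
Posterior rate = 0 + n = 12

12.0


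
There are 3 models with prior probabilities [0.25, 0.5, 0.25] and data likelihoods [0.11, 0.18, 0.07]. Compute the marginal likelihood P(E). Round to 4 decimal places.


P(E) = sum over models of P(M_i) * P(E|M_i)
= 0.25*0.11 + 0.5*0.18 + 0.25*0.07
= 0.135

0.135


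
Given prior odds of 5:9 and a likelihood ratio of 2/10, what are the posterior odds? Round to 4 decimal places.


Posterior odds = prior odds * LR
Prior odds = 5/9 = 0.5556
LR = 2/10 = 0.2
Posterior odds = 0.5556 * 0.2 = 0.1111

0.1111


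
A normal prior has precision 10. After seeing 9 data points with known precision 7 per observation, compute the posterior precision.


In the conjugate normal model, precisions add:
tau_posterior = tau_prior + n * tau_data
= 10 + 9*7 = 73

73


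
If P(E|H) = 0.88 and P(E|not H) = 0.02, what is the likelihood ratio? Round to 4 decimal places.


Likelihood ratio = P(E|H) / P(E|not H)
= 0.88 / 0.02
= 44.0

44.0


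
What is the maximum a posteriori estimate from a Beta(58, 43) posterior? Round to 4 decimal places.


The MAP estimate equals the mode of the distribution.
Mode of Beta(a,b) = (a-1)/(a+b-2)
= 57/99
= 0.5758

0.5758


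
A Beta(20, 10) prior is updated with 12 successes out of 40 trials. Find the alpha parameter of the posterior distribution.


In the Beta-Binomial conjugate update:
alpha_post = alpha_prior + successes
= 20 + 12
= 32

32


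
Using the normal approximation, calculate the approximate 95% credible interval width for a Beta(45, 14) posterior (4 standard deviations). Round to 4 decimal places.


Var(Beta) = 45*14/(59^2 * 60) = 0.003
SD = 0.0549
Width ~ 4*SD = 0.2197

0.2197


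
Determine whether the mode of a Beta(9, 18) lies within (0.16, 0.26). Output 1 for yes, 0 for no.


First find the mode: (a-1)/(a+b-2) = 0.32
Is 0.32 in (0.16, 0.26)? 0

0


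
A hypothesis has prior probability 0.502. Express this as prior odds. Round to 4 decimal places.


Odds = P(H) / P(not H) = 0.502 / 0.498
= 1.008

1.008


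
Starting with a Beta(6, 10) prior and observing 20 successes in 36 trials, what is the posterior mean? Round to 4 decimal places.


Posterior parameters: alpha = 6 + 20 = 26
beta = 10 + 16 = 26
Posterior mean = alpha / (alpha + beta) = 26 / 52
= 0.5

0.5


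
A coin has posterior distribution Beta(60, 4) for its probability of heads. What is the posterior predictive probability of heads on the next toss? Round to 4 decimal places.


Posterior predictive = E[theta] = alpha/(alpha+beta)
= 60/64
= 0.9375

0.9375


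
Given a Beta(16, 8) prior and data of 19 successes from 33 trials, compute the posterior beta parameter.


Number of failures = 33 - 19 = 14
Posterior beta = 8 + 14 = 22

22


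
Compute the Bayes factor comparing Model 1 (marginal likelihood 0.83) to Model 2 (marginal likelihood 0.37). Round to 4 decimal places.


BF12 = marginal likelihood of M1 / marginal likelihood of M2
= 0.83/0.37
= 2.2432

2.2432
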